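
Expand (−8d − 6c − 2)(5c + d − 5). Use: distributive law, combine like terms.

−46cd − 8d^2 + 38d − 30c^2 + 20c + 10

(−8d − 6c − 2)(5c + d − 5)
= −40cd − 8d^2 + 40d − 30c^2 − 6cd + 30c − 10c − 2d + 10    [distributive law]
= −46cd − 8d^2 + 38d − 30c^2 + 20c + 10    [combine like terms]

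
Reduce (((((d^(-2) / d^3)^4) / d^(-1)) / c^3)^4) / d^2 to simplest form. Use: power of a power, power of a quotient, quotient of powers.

c^(-12)d^(-78)

(((((d^(-2) / d^3)^4) / d^(-1)) / c^3)^4) / d^2
= (((((d^(-2) / d^3)^4) / d^(-1))^4) / ((c^3)^4)) / d^2    [power of a quotient]
= (((((d^(-2) / d^3)^4)^4) / ((d^(-1))^4)) / ((c^3)^4)) / d^2    [power of a quotient]
= ((((d^(-2) / d^3)^16) / ((d^(-1))^4)) / ((c^3)^4)) / d^2    [power of a power]
= (((((d^(-2))^16) / ((d^3)^16)) / ((d^(-1))^4)) / ((c^3)^4)) / d^2    [power of a quotient]
= (((d^(-32) / ((d^3)^16)) / ((d^(-1))^4)) / ((c^3)^4)) / d^2    [power of a power]
= (((d^(-32) / d^48) / ((d^(-1))^4)) / ((c^3)^4)) / d^2    [power of a power]
= ((d^(-80) / ((d^(-1))^4)) / ((c^3)^4)) / d^2    [quotient of powers]
= ((d^(-80) / d^(-4)) / ((c^3)^4)) / d^2    [power of a power]
= (d^(-76) / ((c^3)^4)) / d^2    [quotient of powers]
= (d^(-76) / c^12) / d^2    [power of a power]
= c^(-12)d^(-78)    [quotient of powers]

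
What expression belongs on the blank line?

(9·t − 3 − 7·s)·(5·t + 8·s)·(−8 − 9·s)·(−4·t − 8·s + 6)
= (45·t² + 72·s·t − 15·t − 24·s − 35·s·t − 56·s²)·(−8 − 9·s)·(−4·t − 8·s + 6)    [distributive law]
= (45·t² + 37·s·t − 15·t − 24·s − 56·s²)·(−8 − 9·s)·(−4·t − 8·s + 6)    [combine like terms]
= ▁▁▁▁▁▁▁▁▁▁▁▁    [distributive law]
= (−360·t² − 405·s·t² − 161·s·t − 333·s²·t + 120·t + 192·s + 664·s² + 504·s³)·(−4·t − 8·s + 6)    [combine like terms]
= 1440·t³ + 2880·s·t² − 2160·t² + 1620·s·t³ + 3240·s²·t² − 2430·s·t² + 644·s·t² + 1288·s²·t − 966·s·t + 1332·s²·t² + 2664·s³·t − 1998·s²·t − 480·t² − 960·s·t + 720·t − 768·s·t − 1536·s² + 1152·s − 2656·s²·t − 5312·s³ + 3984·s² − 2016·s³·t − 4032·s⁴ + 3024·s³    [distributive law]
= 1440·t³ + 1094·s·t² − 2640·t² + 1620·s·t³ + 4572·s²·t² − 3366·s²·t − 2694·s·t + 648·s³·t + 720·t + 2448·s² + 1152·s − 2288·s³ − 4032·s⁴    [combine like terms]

By distributive law:

(−360·t² − 405·s·t² − 296·s·t − 333·s²·t + 120·t + 135·s·t + 192·s + 216·s² + 448·s² + 504·s³)·(−4·t − 8·s + 6)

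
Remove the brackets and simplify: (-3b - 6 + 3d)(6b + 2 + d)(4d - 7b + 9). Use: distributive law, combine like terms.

(-3b - 6 + 3d)(6b + 2 + d)(4d - 7b + 9)
= (-18b^2 - 6b - 3bd - 36b - 12 - 6d + 18bd + 6d + 3d^2)(4d - 7b + 9)    [distributive law]
= (-18b^2 - 42b + 15bd - 12 + 3d^2)(4d - 7b + 9)    [combine like terms]
= -72b^2d + 126b^3 - 162b^2 - 168bd + 294b^2 - 378b + 60bd^2 - 105b^2d + 135bd - 48d + 84b - 108 + 12d^3 - 21bd^2 + 27d^2    [distributive law]
= -177b^2d + 126b^3 + 132b^2 - 33bd - 294b + 39bd^2 - 48d - 108 + 12d^3 + 27d^2    [combine like terms]

-177b^2d + 126b^3 + 132b^2 - 33bd - 294b + 39bd^2 - 48d - 108 + 12d^3 + 27d^2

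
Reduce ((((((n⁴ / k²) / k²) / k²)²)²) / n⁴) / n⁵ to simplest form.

k⁻²⁴·n⁷

((((((n⁴ / k²) / k²) / k²)²)²) / n⁴) / n⁵
= (((((n⁴ / k²) / k²) / k²)⁴) / n⁴) / n⁵    [power of a power]
= (((((n⁴ / k²) / k²)⁴) / ((k²)⁴)) / n⁴) / n⁵    [power of a quotient]
= (((((n⁴ / k²)⁴) / ((k²)⁴)) / ((k²)⁴)) / n⁴) / n⁵    [power of a quotient]
= ((((((n⁴)⁴) / ((k²)⁴)) / ((k²)⁴)) / ((k²)⁴)) / n⁴) / n⁵    [power of a quotient]
= ((((n¹⁶ / ((k²)⁴)) / ((k²)⁴)) / ((k²)⁴)) / n⁴) / n⁵    [power of a power]
= ((((n¹⁶ / k⁸) / ((k²)⁴)) / ((k²)⁴)) / n⁴) / n⁵    [power of a power]
= ((((n¹⁶ / k⁸) / k⁸) / ((k²)⁴)) / n⁴) / n⁵    [power of a power]
= ((((n¹⁶ / k⁸) / k⁸) / k⁸) / n⁴) / n⁵    [power of a power]
= k⁻²⁴·n⁷    [quotient of powers; product of powers]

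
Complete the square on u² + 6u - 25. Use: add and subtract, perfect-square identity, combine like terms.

u² + 6u - 25
= u² + 6u + 9 - 9 - 25    [add and subtract 9]
= (u + 3)² - 9 - 25    [perfect-square identity]
= (u + 3)² - 34    [combine constants]

(u + 3)² - 34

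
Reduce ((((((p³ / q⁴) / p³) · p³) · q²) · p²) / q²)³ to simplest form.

p¹⁵·q⁻¹²

((((((p³ / q⁴) / p³) · p³) · q²) · p²) / q²)³
= ((((((p³ / q⁴) / p³) · p³) · q²) · p²)³) / ((q²)³)    [power of a quotient]
= ((((((p³ / q⁴) / p³) · p³) · q²)³) · ((p²)³)) / ((q²)³)    [power of a product]
= ((((((p³ / q⁴) / p³) · p³)³) · ((q²)³)) · ((p²)³)) / ((q²)³)    [power of a product]
= ((((((p³ / q⁴) / p³)³) · ((p³)³)) · ((q²)³)) · ((p²)³)) / ((q²)³)    [power of a product]
= ((((((p³ / q⁴)³) / ((p³)³)) · ((p³)³)) · ((q²)³)) · ((p²)³)) / ((q²)³)    [power of a quotient]
= (((((((p³)³) / ((q⁴)³)) / ((p³)³)) · ((p³)³)) · ((q²)³)) · ((p²)³)) / ((q²)³)    [power of a quotient]
= (((((p⁹ / ((q⁴)³)) / ((p³)³)) · ((p³)³)) · ((q²)³)) · ((p²)³)) / ((q²)³)    [power of a power]
= (((((p⁹ / q¹²) / ((p³)³)) · ((p³)³)) · ((q²)³)) · ((p²)³)) / ((q²)³)    [power of a power]
= (((((p⁹ / q¹²) / p⁹) · ((p³)³)) · ((q²)³)) · ((p²)³)) / ((q²)³)    [power of a power]
= (((((p⁹ / q¹²) / p⁹) · p⁹) · ((q²)³)) · ((p²)³)) / ((q²)³)    [power of a power]
= (((((p⁹ / q¹²) / p⁹) · p⁹) · q⁶) · ((p²)³)) / ((q²)³)    [power of a power]
= (((((p⁹ / q¹²) / p⁹) · p⁹) · q⁶) · p⁶) / ((q²)³)    [power of a power]
= (((((p⁹ / q¹²) / p⁹) · p⁹) · q⁶) · p⁶) / q⁶    [power of a power]
= p¹⁵·q⁻¹²    [quotient of powers; product of powers]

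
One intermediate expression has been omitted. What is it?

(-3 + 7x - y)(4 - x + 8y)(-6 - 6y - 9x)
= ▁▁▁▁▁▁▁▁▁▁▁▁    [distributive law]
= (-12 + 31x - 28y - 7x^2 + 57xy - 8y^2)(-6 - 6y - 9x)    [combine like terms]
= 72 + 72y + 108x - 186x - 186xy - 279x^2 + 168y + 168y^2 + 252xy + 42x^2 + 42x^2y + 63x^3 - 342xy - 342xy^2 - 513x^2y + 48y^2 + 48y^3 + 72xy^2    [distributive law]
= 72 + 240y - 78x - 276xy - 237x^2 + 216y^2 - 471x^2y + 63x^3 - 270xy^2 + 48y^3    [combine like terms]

After distributive law, the bracketed line is:

(-12 + 3x - 24y + 28x - 7x^2 + 56xy - 4y + xy - 8y^2)(-6 - 6y - 9x)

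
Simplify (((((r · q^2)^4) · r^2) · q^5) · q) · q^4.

(((((r · q^2)^4) · r^2) · q^5) · q) · q^4
= (((((r^4) · ((q^2)^4)) · r^2) · q^5) · q) · q^4    [power of a product]
= ((((r^4 · q^8) · r^2) · q^5) · q) · q^4    [power of a power]
= q^18r^6    [product of powers]

q^18r^6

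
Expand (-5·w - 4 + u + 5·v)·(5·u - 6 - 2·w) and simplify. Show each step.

(-5·w - 4 + u + 5·v)·(5·u - 6 - 2·w)
= -25·u·w + 30·w + 10·w² - 20·u + 24 + 8·w + 5·u² - 6·u - 2·u·w + 25·u·v - 30·v - 10·v·w    [distributive law]
= -27·u·w + 38·w + 10·w² - 26·u + 24 + 5·u² + 25·u·v - 30·v - 10·v·w    [combine like terms]

-27·u·w + 38·w + 10·w² - 26·u + 24 + 5·u² + 25·u·v - 30·v - 10·v·w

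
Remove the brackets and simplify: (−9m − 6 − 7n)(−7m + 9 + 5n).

63m² − 39m + 4mn − 54 − 93n − 35n²

(−9m − 6 − 7n)(−7m + 9 + 5n)
= 63m² − 81m − 45mn + 42m − 54 − 30n + 49mn − 63n − 35n²    [distributive law]
= 63m² − 39m + 4mn − 54 − 93n − 35n²    [combine like terms]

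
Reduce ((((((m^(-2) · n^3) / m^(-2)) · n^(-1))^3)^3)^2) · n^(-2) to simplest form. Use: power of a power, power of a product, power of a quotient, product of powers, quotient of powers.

((((((m^(-2) · n^3) / m^(-2)) · n^(-1))^3)^3)^2) · n^(-2)
= (((((m^(-2) · n^3) / m^(-2)) · n^(-1))^3)^6) · n^(-2)    [power of a power]
= ((((m^(-2) · n^3) / m^(-2)) · n^(-1))^18) · n^(-2)    [power of a power]
= ((((m^(-2) · n^3) / m^(-2))^18) · ((n^(-1))^18)) · n^(-2)    [power of a product]
= ((((m^(-2) · n^3)^18) / ((m^(-2))^18)) · ((n^(-1))^18)) · n^(-2)    [power of a quotient]
= (((((m^(-2))^18) · ((n^3)^18)) / ((m^(-2))^18)) · ((n^(-1))^18)) · n^(-2)    [power of a product]
= (((m^(-36) · ((n^3)^18)) / ((m^(-2))^18)) · ((n^(-1))^18)) · n^(-2)    [power of a power]
= (((m^(-36) · n^54) / ((m^(-2))^18)) · ((n^(-1))^18)) · n^(-2)    [power of a power]
= (((m^(-36) · n^54) / m^(-36)) · ((n^(-1))^18)) · n^(-2)    [power of a power]
= (((m^(-36) · n^54) / m^(-36)) · n^(-18)) · n^(-2)    [power of a power]
= n^34    [quotient of powers; product of powers]

n^34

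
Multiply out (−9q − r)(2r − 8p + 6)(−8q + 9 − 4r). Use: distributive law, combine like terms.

144q²r + 102qr + 88qr² − 576pq² + 648pq − 352pqr + 432q² − 486q + 6r² + 8r³ + 72pr − 32pr² − 54r

(−9q − r)(2r − 8p + 6)(−8q + 9 − 4r)
= (−18qr + 72pq − 54q − 2r² + 8pr − 6r)(−8q + 9 − 4r)    [distributive law]
= 144q²r − 162qr + 72qr² − 576pq² + 648pq − 288pqr + 432q² − 486q + 216qr + 16qr² − 18r² + 8r³ − 64pqr + 72pr − 32pr² + 48qr − 54r + 24r²    [distributive law]
= 144q²r + 102qr + 88qr² − 576pq² + 648pq − 352pqr + 432q² − 486q + 6r² + 8r³ + 72pr − 32pr² − 54r    [combine like terms]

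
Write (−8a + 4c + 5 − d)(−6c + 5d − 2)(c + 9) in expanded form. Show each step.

48ac^2 + 448ac − 40acd − 360ad + 144a − 24c^3 − 254c^2 + 26c^2d + 261cd − 352c + 243d − 90 − 5cd^2 − 45d^2

(−8a + 4c + 5 − d)(−6c + 5d − 2)(c + 9)
= (48ac − 40ad + 16a − 24c^2 + 20cd − 8c − 30c + 25d − 10 + 6cd − 5d^2 + 2d)(c + 9)    [distributive law]
= (48ac − 40ad + 16a − 24c^2 + 26cd − 38c + 27d − 10 − 5d^2)(c + 9)    [combine like terms]
= 48ac^2 + 432ac − 40acd − 360ad + 16ac + 144a − 24c^3 − 216c^2 + 26c^2d + 234cd − 38c^2 − 342c + 27cd + 243d − 10c − 90 − 5cd^2 − 45d^2    [distributive law]
= 48ac^2 + 448ac − 40acd − 360ad + 144a − 24c^3 − 254c^2 + 26c^2d + 261cd − 352c + 243d − 90 − 5cd^2 − 45d^2    [combine like terms]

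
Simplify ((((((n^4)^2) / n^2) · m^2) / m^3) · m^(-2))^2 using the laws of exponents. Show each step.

m^(-6)n^12

((((((n^4)^2) / n^2) · m^2) / m^3) · m^(-2))^2
= ((((((n^4)^2) / n^2) · m^2) / m^3)^2) · ((m^(-2))^2)    [power of a product]
= ((((((n^4)^2) / n^2) · m^2)^2) / ((m^3)^2)) · ((m^(-2))^2)    [power of a quotient]
= ((((((n^4)^2) / n^2)^2) · ((m^2)^2)) / ((m^3)^2)) · ((m^(-2))^2)    [power of a product]
= ((((((n^4)^2)^2) / ((n^2)^2)) · ((m^2)^2)) / ((m^3)^2)) · ((m^(-2))^2)    [power of a quotient]
= (((((n^4)^4) / ((n^2)^2)) · ((m^2)^2)) / ((m^3)^2)) · ((m^(-2))^2)    [power of a power]
= (((n^16 / ((n^2)^2)) · ((m^2)^2)) / ((m^3)^2)) · ((m^(-2))^2)    [power of a power]
= (((n^16 / n^4) · ((m^2)^2)) / ((m^3)^2)) · ((m^(-2))^2)    [power of a power]
= ((n^12 · ((m^2)^2)) / ((m^3)^2)) · ((m^(-2))^2)    [quotient of powers]
= ((n^12 · m^4) / ((m^3)^2)) · ((m^(-2))^2)    [power of a power]
= ((n^12 · m^4) / m^6) · ((m^(-2))^2)    [power of a power]
= ((n^12 · m^4) / m^6) · m^(-4)    [power of a power]
= m^(-6)n^12    [quotient of powers; product of powers]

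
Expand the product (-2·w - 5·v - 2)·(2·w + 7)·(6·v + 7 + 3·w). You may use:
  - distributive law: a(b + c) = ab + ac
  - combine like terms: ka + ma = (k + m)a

-54·v·w² - 82·w² - 12·w³ - 283·v·w - 168·w - 60·v²·w - 210·v² - 329·v - 98

(-2·w - 5·v - 2)·(2·w + 7)·(6·v + 7 + 3·w)
= (-4·w² - 14·w - 10·v·w - 35·v - 4·w - 14)·(6·v + 7 + 3·w)    [distributive law]
= (-4·w² - 18·w - 10·v·w - 35·v - 14)·(6·v + 7 + 3·w)    [combine like terms]
= -24·v·w² - 28·w² - 12·w³ - 108·v·w - 126·w - 54·w² - 60·v²·w - 70·v·w - 30·v·w² - 210·v² - 245·v - 105·v·w - 84·v - 98 - 42·w    [distributive law]
= -54·v·w² - 82·w² - 12·w³ - 283·v·w - 168·w - 60·v²·w - 210·v² - 329·v - 98    [combine like terms]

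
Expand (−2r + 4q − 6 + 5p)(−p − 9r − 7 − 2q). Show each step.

(−2r + 4q − 6 + 5p)(−p − 9r − 7 − 2q)
= 2pr + 18r^2 + 14r + 4qr − 4pq − 36qr − 28q − 8q^2 + 6p + 54r + 42 + 12q − 5p^2 − 45pr − 35p − 10pq    [distributive law]
= −43pr + 18r^2 + 68r − 32qr − 14pq − 16q − 8q^2 − 29p + 42 − 5p^2    [combine like terms]

−43pr + 18r^2 + 68r − 32qr − 14pq − 16q − 8q^2 − 29p + 42 − 5p^2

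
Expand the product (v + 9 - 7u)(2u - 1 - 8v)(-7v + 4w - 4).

(v + 9 - 7u)(2u - 1 - 8v)(-7v + 4w - 4)
= (2uv - v - 8v² + 18u - 9 - 72v - 14u² + 7u + 56uv)(-7v + 4w - 4)    [distributive law]
= (58uv - 73v - 8v² + 25u - 9 - 14u²)(-7v + 4w - 4)    [combine like terms]
= -406uv² + 232uvw - 232uv + 511v² - 292vw + 292v + 56v³ - 32v²w + 32v² - 175uv + 100uw - 100u + 63v - 36w + 36 + 98u²v - 56u²w + 56u²    [distributive law]
= -406uv² + 232uvw - 407uv + 543v² - 292vw + 355v + 56v³ - 32v²w + 100uw - 100u - 36w + 36 + 98u²v - 56u²w + 56u²    [combine like terms]

-406uv² + 232uvw - 407uv + 543v² - 292vw + 355v + 56v³ - 32v²w + 100uw - 100u - 36w + 36 + 98u²v - 56u²w + 56u²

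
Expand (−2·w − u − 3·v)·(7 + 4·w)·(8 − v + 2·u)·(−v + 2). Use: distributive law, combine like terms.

(−2·w − u − 3·v)·(7 + 4·w)·(8 − v + 2·u)·(−v + 2)
= (−14·w − 8·w^2 − 7·u − 4·u·w − 21·v − 12·v·w)·(8 − v + 2·u)·(−v + 2)    [distributive law]
= (−112·w + 14·v·w − 28·u·w − 64·w^2 + 8·v·w^2 − 16·u·w^2 − 56·u + 7·u·v − 14·u^2 − 32·u·w + 4·u·v·w − 8·u^2·w − 168·v + 21·v^2 − 42·u·v − 96·v·w + 12·v^2·w − 24·u·v·w)·(−v + 2)    [distributive law]
= (−112·w − 82·v·w − 60·u·w − 64·w^2 + 8·v·w^2 − 16·u·w^2 − 56·u − 35·u·v − 14·u^2 − 20·u·v·w − 8·u^2·w − 168·v + 21·v^2 + 12·v^2·w)·(−v + 2)    [combine like terms]
= 112·v·w − 224·w + 82·v^2·w − 164·v·w + 60·u·v·w − 120·u·w + 64·v·w^2 − 128·w^2 − 8·v^2·w^2 + 16·v·w^2 + 16·u·v·w^2 − 32·u·w^2 + 56·u·v − 112·u + 35·u·v^2 − 70·u·v + 14·u^2·v − 28·u^2 + 20·u·v^2·w − 40·u·v·w + 8·u^2·v·w − 16·u^2·w + 168·v^2 − 336·v − 21·v^3 + 42·v^2 − 12·v^3·w + 24·v^2·w    [distributive law]
= −52·v·w − 224·w + 106·v^2·w + 20·u·v·w − 120·u·w + 80·v·w^2 − 128·w^2 − 8·v^2·w^2 + 16·u·v·w^2 − 32·u·w^2 − 14·u·v − 112·u + 35·u·v^2 + 14·u^2·v − 28·u^2 + 20·u·v^2·w + 8·u^2·v·w − 16·u^2·w + 210·v^2 − 336·v − 21·v^3 − 12·v^3·w    [combine like terms]

−52·v·w − 224·w + 106·v^2·w + 20·u·v·w − 120·u·w + 80·v·w^2 − 128·w^2 − 8·v^2·w^2 + 16·u·v·w^2 − 32·u·w^2 − 14·u·v − 112·u + 35·u·v^2 + 14·u^2·v − 28·u^2 + 20·u·v^2·w + 8·u^2·v·w − 16·u^2·w + 210·v^2 − 336·v − 21·v^3 − 12·v^3·w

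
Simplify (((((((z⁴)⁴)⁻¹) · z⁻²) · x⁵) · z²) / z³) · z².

(((((((z⁴)⁴)⁻¹) · z⁻²) · x⁵) · z²) / z³) · z²
= ((((((z⁴)⁻⁴) · z⁻²) · x⁵) · z²) / z³) · z²    [power of a power]
= ((((z⁻¹⁶ · z⁻²) · x⁵) · z²) / z³) · z²    [power of a power]
= (((z⁻¹⁸ · x⁵) · z²) / z³) · z²    [product of powers]
= x⁵·z⁻¹⁷    [quotient of powers; product of powers]

x⁵·z⁻¹⁷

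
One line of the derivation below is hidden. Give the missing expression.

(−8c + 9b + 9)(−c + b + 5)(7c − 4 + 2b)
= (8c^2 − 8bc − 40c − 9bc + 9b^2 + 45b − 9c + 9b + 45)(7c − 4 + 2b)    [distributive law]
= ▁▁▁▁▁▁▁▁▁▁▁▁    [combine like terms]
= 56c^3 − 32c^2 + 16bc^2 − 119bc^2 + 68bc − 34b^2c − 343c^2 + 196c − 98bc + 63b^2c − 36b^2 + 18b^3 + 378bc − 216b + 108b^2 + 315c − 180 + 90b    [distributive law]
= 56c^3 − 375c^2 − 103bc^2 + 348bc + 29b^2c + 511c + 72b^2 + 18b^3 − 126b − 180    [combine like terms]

Applying combine like terms to the line above:

(8c^2 − 17bc − 49c + 9b^2 + 54b + 45)(7c − 4 + 2b)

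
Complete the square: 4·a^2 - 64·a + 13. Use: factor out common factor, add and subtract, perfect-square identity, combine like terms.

4·a^2 - 64·a + 13
= 4(a^2 - 16·a) + 13    [factor out 4 from the a-terms]
= 4(a^2 - 16·a + 64 - 64) + 13    [add and subtract 64 inside the bracket]
= 4(a - 8)^2 - 256 + 13    [perfect-square identity]
= 4(a - 8)^2 - 243    [combine constants]

4(a - 8)^2 - 243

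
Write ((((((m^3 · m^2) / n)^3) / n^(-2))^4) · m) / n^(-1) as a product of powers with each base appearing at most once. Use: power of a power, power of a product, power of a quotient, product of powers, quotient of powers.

m^61n^(-3)

((((((m^3 · m^2) / n)^3) / n^(-2))^4) · m) / n^(-1)
= ((((((m^3 · m^2) / n)^3)^4) / ((n^(-2))^4)) · m) / n^(-1)    [power of a quotient]
= (((((m^3 · m^2) / n)^12) / ((n^(-2))^4)) · m) / n^(-1)    [power of a power]
= (((((m^3 · m^2)^12) / (n^12)) / ((n^(-2))^4)) · m) / n^(-1)    [power of a quotient]
= ((((((m^3)^12) · ((m^2)^12)) / (n^12)) / ((n^(-2))^4)) · m) / n^(-1)    [power of a product]
= ((((m^36 · ((m^2)^12)) / (n^12)) / ((n^(-2))^4)) · m) / n^(-1)    [power of a power]
= ((((m^36 · m^24) / (n^12)) / ((n^(-2))^4)) · m) / n^(-1)    [power of a power]
= (((m^60 / (n^12)) / ((n^(-2))^4)) · m) / n^(-1)    [product of powers]
= (((m^60 / n^12) / n^(-8)) · m) / n^(-1)    [power of a power]
= m^61n^(-3)    [quotient of powers; product of powers]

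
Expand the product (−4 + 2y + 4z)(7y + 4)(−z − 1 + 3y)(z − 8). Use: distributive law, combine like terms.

264yz^2 − 348yz + 224y − 634y^2z + 592y^2 + 16z − 128 + 70y^2z^2 + 42y^3z − 336y^3 − 28yz^3 − 16z^3 + 128z^2

(−4 + 2y + 4z)(7y + 4)(−z − 1 + 3y)(z − 8)
= (−28y − 16 + 14y^2 + 8y + 28yz + 16z)(−z − 1 + 3y)(z − 8)    [distributive law]
= (−20y − 16 + 14y^2 + 28yz + 16z)(−z − 1 + 3y)(z − 8)    [combine like terms]
= (20yz + 20y − 60y^2 + 16z + 16 − 48y − 14y^2z − 14y^2 + 42y^3 − 28yz^2 − 28yz + 84y^2z − 16z^2 − 16z + 48yz)(z − 8)    [distributive law]
= (40yz − 28y − 74y^2 + 16 + 70y^2z + 42y^3 − 28yz^2 − 16z^2)(z − 8)    [combine like terms]
= 40yz^2 − 320yz − 28yz + 224y − 74y^2z + 592y^2 + 16z − 128 + 70y^2z^2 − 560y^2z + 42y^3z − 336y^3 − 28yz^3 + 224yz^2 − 16z^3 + 128z^2    [distributive law]
= 264yz^2 − 348yz + 224y − 634y^2z + 592y^2 + 16z − 128 + 70y^2z^2 + 42y^3z − 336y^3 − 28yz^3 − 16z^3 + 128z^2    [combine like terms]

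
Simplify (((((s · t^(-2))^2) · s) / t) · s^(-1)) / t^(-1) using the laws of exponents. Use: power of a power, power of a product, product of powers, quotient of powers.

(((((s · t^(-2))^2) · s) / t) · s^(-1)) / t^(-1)
= (((((s^2) · ((t^(-2))^2)) · s) / t) · s^(-1)) / t^(-1)    [power of a product]
= ((((s^2 · t^(-4)) · s) / t) · s^(-1)) / t^(-1)    [power of a power]
= s^2·t^(-4)    [quotient of powers; product of powers]

s^2·t^(-4)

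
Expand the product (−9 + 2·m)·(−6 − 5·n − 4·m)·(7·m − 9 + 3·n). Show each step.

(−9 + 2·m)·(−6 − 5·n − 4·m)·(7·m − 9 + 3·n)
= (54 + 45·n + 36·m − 12·m − 10·m·n − 8·m²)·(7·m − 9 + 3·n)    [distributive law]
= (54 + 45·n + 24·m − 10·m·n − 8·m²)·(7·m − 9 + 3·n)    [combine like terms]
= 378·m − 486 + 162·n + 315·m·n − 405·n + 135·n² + 168·m² − 216·m + 72·m·n − 70·m²·n + 90·m·n − 30·m·n² − 56·m³ + 72·m² − 24·m²·n    [distributive law]
= 162·m − 486 − 243·n + 477·m·n + 135·n² + 240·m² − 94·m²·n − 30·m·n² − 56·m³    [combine like terms]

162·m − 486 − 243·n + 477·m·n + 135·n² + 240·m² − 94·m²·n − 30·m·n² − 56·m³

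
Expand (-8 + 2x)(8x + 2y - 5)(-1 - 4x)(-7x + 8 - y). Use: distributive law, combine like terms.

2842x^2 - 408x + 454xy - 2472x^3 - 828x^2y + 168y - 16y^2 - 60xy^2 - 320 + 448x^4 + 176x^3y + 16x^2y^2

(-8 + 2x)(8x + 2y - 5)(-1 - 4x)(-7x + 8 - y)
= (-64x - 16y + 40 + 16x^2 + 4xy - 10x)(-1 - 4x)(-7x + 8 - y)    [distributive law]
= (-74x - 16y + 40 + 16x^2 + 4xy)(-1 - 4x)(-7x + 8 - y)    [combine like terms]
= (74x + 296x^2 + 16y + 64xy - 40 - 160x - 16x^2 - 64x^3 - 4xy - 16x^2y)(-7x + 8 - y)    [distributive law]
= (-86x + 280x^2 + 16y + 60xy - 40 - 64x^3 - 16x^2y)(-7x + 8 - y)    [combine like terms]
= 602x^2 - 688x + 86xy - 1960x^3 + 2240x^2 - 280x^2y - 112xy + 128y - 16y^2 - 420x^2y + 480xy - 60xy^2 + 280x - 320 + 40y + 448x^4 - 512x^3 + 64x^3y + 112x^3y - 128x^2y + 16x^2y^2    [distributive law]
= 2842x^2 - 408x + 454xy - 2472x^3 - 828x^2y + 168y - 16y^2 - 60xy^2 - 320 + 448x^4 + 176x^3y + 16x^2y^2    [combine like terms]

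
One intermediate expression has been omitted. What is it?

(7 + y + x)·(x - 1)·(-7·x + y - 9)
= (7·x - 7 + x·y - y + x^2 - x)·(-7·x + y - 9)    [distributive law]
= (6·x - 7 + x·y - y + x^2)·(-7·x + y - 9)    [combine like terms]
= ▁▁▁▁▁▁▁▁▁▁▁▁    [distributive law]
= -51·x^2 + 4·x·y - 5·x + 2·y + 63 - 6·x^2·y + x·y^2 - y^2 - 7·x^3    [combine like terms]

Applying distributive law to the line above:

-42·x^2 + 6·x·y - 54·x + 49·x - 7·y + 63 - 7·x^2·y + x·y^2 - 9·x·y + 7·x·y - y^2 + 9·y - 7·x^3 + x^2·y - 9·x^2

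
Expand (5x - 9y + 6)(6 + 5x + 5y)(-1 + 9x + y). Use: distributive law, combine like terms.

(5x - 9y + 6)(6 + 5x + 5y)(-1 + 9x + y)
= (30x + 25x^2 + 25xy - 54y - 45xy - 45y^2 + 36 + 30x + 30y)(-1 + 9x + y)    [distributive law]
= (60x + 25x^2 - 20xy - 24y - 45y^2 + 36)(-1 + 9x + y)    [combine like terms]
= -60x + 540x^2 + 60xy - 25x^2 + 225x^3 + 25x^2y + 20xy - 180x^2y - 20xy^2 + 24y - 216xy - 24y^2 + 45y^2 - 405xy^2 - 45y^3 - 36 + 324x + 36y    [distributive law]
= 264x + 515x^2 - 136xy + 225x^3 - 155x^2y - 425xy^2 + 60y + 21y^2 - 45y^3 - 36    [combine like terms]

264x + 515x^2 - 136xy + 225x^3 - 155x^2y - 425xy^2 + 60y + 21y^2 - 45y^3 - 36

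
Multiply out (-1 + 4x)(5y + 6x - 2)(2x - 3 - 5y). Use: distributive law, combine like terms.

5y + 25y² - 100x² + 46x - 6 - 80x²y - 100xy² + 48x³

(-1 + 4x)(5y + 6x - 2)(2x - 3 - 5y)
= (-5y - 6x + 2 + 20xy + 24x² - 8x)(2x - 3 - 5y)    [distributive law]
= (-5y - 14x + 2 + 20xy + 24x²)(2x - 3 - 5y)    [combine like terms]
= -10xy + 15y + 25y² - 28x² + 42x + 70xy + 4x - 6 - 10y + 40x²y - 60xy - 100xy² + 48x³ - 72x² - 120x²y    [distributive law]
= 5y + 25y² - 100x² + 46x - 6 - 80x²y - 100xy² + 48x³    [combine like terms]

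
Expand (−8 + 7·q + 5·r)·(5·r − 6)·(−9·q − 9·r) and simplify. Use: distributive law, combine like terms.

(−8 + 7·q + 5·r)·(5·r − 6)·(−9·q − 9·r)
= (−40·r + 48 + 35·q·r − 42·q + 25·r^2 − 30·r)·(−9·q − 9·r)    [distributive law]
= (−70·r + 48 + 35·q·r − 42·q + 25·r^2)·(−9·q − 9·r)    [combine like terms]
= 630·q·r + 630·r^2 − 432·q − 432·r − 315·q^2·r − 315·q·r^2 + 378·q^2 + 378·q·r − 225·q·r^2 − 225·r^3    [distributive law]
= 1008·q·r + 630·r^2 − 432·q − 432·r − 315·q^2·r − 540·q·r^2 + 378·q^2 − 225·r^3    [combine like terms]

1008·q·r + 630·r^2 − 432·q − 432·r − 315·q^2·r − 540·q·r^2 + 378·q^2 − 225·r^3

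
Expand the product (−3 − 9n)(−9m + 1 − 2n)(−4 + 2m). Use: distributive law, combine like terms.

−114m + 54m² + 12 + 12n − 330mn + 162m²n − 72n² + 36mn²

(−3 − 9n)(−9m + 1 − 2n)(−4 + 2m)
= (27m − 3 + 6n + 81mn − 9n + 18n²)(−4 + 2m)    [distributive law]
= (27m − 3 − 3n + 81mn + 18n²)(−4 + 2m)    [combine like terms]
= −108m + 54m² + 12 − 6m + 12n − 6mn − 324mn + 162m²n − 72n² + 36mn²    [distributive law]
= −114m + 54m² + 12 + 12n − 330mn + 162m²n − 72n² + 36mn²    [combine like terms]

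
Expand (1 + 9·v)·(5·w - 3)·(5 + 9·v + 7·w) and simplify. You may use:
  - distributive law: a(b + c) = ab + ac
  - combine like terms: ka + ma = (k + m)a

4·w + 81·v·w + 35·w² - 15 - 162·v + 405·v²·w + 315·v·w² - 243·v²

(1 + 9·v)·(5·w - 3)·(5 + 9·v + 7·w)
= (5·w - 3 + 45·v·w - 27·v)·(5 + 9·v + 7·w)    [distributive law]
= 25·w + 45·v·w + 35·w² - 15 - 27·v - 21·w + 225·v·w + 405·v²·w + 315·v·w² - 135·v - 243·v² - 189·v·w    [distributive law]
= 4·w + 81·v·w + 35·w² - 15 - 162·v + 405·v²·w + 315·v·w² - 243·v²    [combine like terms]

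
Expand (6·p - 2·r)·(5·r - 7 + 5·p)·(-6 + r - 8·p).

(6·p - 2·r)·(5·r - 7 + 5·p)·(-6 + r - 8·p)
= (30·p·r - 42·p + 30·p^2 - 10·r^2 + 14·r - 10·p·r)·(-6 + r - 8·p)    [distributive law]
= (20·p·r - 42·p + 30·p^2 - 10·r^2 + 14·r)·(-6 + r - 8·p)    [combine like terms]
= -120·p·r + 20·p·r^2 - 160·p^2·r + 252·p - 42·p·r + 336·p^2 - 180·p^2 + 30·p^2·r - 240·p^3 + 60·r^2 - 10·r^3 + 80·p·r^2 - 84·r + 14·r^2 - 112·p·r    [distributive law]
= -274·p·r + 100·p·r^2 - 130·p^2·r + 252·p + 156·p^2 - 240·p^3 + 74·r^2 - 10·r^3 - 84·r    [combine like terms]

-274·p·r + 100·p·r^2 - 130·p^2·r + 252·p + 156·p^2 - 240·p^3 + 74·r^2 - 10·r^3 - 84·r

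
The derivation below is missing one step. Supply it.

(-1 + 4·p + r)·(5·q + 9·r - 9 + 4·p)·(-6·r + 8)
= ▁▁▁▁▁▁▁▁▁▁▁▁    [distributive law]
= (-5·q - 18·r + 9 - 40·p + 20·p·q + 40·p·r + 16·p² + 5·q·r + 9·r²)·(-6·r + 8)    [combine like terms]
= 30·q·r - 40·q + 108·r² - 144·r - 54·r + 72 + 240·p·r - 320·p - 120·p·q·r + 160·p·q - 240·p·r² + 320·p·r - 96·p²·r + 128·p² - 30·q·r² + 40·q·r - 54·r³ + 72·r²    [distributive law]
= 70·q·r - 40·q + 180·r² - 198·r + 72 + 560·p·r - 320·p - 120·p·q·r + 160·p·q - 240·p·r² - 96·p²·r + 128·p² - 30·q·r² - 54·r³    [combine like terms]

Applying distributive law to the line above:

(-5·q - 9·r + 9 - 4·p + 20·p·q + 36·p·r - 36·p + 16·p² + 5·q·r + 9·r² - 9·r + 4·p·r)·(-6·r + 8)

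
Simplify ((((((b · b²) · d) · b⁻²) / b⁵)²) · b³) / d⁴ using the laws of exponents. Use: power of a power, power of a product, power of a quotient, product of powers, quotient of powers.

((((((b · b²) · d) · b⁻²) / b⁵)²) · b³) / d⁴
= ((((((b · b²) · d) · b⁻²)²) / ((b⁵)²)) · b³) / d⁴    [power of a quotient]
= ((((((b · b²) · d)²) · ((b⁻²)²)) / ((b⁵)²)) · b³) / d⁴    [power of a product]
= ((((((b · b²)²) · (d²)) · ((b⁻²)²)) / ((b⁵)²)) · b³) / d⁴    [power of a product]
= ((((((b²) · ((b²)²)) · (d²)) · ((b⁻²)²)) / ((b⁵)²)) · b³) / d⁴    [power of a product]
= (((((b² · b⁴) · (d²)) · ((b⁻²)²)) / ((b⁵)²)) · b³) / d⁴    [power of a power]
= ((((b⁶ · (d²)) · ((b⁻²)²)) / ((b⁵)²)) · b³) / d⁴    [product of powers]
= ((((b⁶ · d²) · b⁻⁴) / ((b⁵)²)) · b³) / d⁴    [power of a power]
= ((((b⁶ · d²) · b⁻⁴) / b¹⁰) · b³) / d⁴    [power of a power]
= b⁻⁵·d⁻²    [quotient of powers; product of powers]

b⁻⁵·d⁻²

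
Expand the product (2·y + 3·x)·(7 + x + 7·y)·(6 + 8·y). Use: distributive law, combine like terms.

84·y + 196·y^2 + 306·x·y + 184·x·y^2 + 112·y^3 + 126·x + 18·x^2 + 24·x^2·y

(2·y + 3·x)·(7 + x + 7·y)·(6 + 8·y)
= (14·y + 2·x·y + 14·y^2 + 21·x + 3·x^2 + 21·x·y)·(6 + 8·y)    [distributive law]
= (14·y + 23·x·y + 14·y^2 + 21·x + 3·x^2)·(6 + 8·y)    [combine like terms]
= 84·y + 112·y^2 + 138·x·y + 184·x·y^2 + 84·y^2 + 112·y^3 + 126·x + 168·x·y + 18·x^2 + 24·x^2·y    [distributive law]
= 84·y + 196·y^2 + 306·x·y + 184·x·y^2 + 112·y^3 + 126·x + 18·x^2 + 24·x^2·y    [combine like terms]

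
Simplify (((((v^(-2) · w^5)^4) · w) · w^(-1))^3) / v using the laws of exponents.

(((((v^(-2) · w^5)^4) · w) · w^(-1))^3) / v
= (((((v^(-2) · w^5)^4) · w)^3) · ((w^(-1))^3)) / v    [power of a product]
= (((((v^(-2) · w^5)^4)^3) · (w^3)) · ((w^(-1))^3)) / v    [power of a product]
= ((((v^(-2) · w^5)^12) · (w^3)) · ((w^(-1))^3)) / v    [power of a power]
= (((((v^(-2))^12) · ((w^5)^12)) · (w^3)) · ((w^(-1))^3)) / v    [power of a product]
= (((v^(-24) · ((w^5)^12)) · (w^3)) · ((w^(-1))^3)) / v    [power of a power]
= (((v^(-24) · w^60) · (w^3)) · ((w^(-1))^3)) / v    [power of a power]
= (((v^(-24) · w^60) · w^3) · w^(-3)) / v    [power of a power]
= v^(-25)w^60    [quotient of powers; product of powers]

v^(-25)w^60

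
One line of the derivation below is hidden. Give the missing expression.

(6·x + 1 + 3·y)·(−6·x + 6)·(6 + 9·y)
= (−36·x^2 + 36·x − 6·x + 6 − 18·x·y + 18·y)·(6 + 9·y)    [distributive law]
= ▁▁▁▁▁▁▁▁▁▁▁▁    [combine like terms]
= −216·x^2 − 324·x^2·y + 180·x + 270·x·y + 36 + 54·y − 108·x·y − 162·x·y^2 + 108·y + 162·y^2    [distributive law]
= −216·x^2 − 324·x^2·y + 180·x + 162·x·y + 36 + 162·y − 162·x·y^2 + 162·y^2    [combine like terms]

By combine like terms:

(−36·x^2 + 30·x + 6 − 18·x·y + 18·y)·(6 + 9·y)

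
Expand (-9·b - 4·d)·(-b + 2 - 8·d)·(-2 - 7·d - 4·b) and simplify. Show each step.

(-9·b - 4·d)·(-b + 2 - 8·d)·(-2 - 7·d - 4·b)
= (9·b^2 - 18·b + 72·b·d + 4·b·d - 8·d + 32·d^2)·(-2 - 7·d - 4·b)    [distributive law]
= (9·b^2 - 18·b + 76·b·d - 8·d + 32·d^2)·(-2 - 7·d - 4·b)    [combine like terms]
= -18·b^2 - 63·b^2·d - 36·b^3 + 36·b + 126·b·d + 72·b^2 - 152·b·d - 532·b·d^2 - 304·b^2·d + 16·d + 56·d^2 + 32·b·d - 64·d^2 - 224·d^3 - 128·b·d^2    [distributive law]
= 54·b^2 - 367·b^2·d - 36·b^3 + 36·b + 6·b·d - 660·b·d^2 + 16·d - 8·d^2 - 224·d^3    [combine like terms]

54·b^2 - 367·b^2·d - 36·b^3 + 36·b + 6·b·d - 660·b·d^2 + 16·d - 8·d^2 - 224·d^3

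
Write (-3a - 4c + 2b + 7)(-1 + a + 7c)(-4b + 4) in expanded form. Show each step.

(-3a - 4c + 2b + 7)(-1 + a + 7c)(-4b + 4)
= (3a - 3a^2 - 21ac + 4c - 4ac - 28c^2 - 2b + 2ab + 14bc - 7 + 7a + 49c)(-4b + 4)    [distributive law]
= (10a - 3a^2 - 25ac + 53c - 28c^2 - 2b + 2ab + 14bc - 7)(-4b + 4)    [combine like terms]
= -40ab + 40a + 12a^2b - 12a^2 + 100abc - 100ac - 212bc + 212c + 112bc^2 - 112c^2 + 8b^2 - 8b - 8ab^2 + 8ab - 56b^2c + 56bc + 28b - 28    [distributive law]
= -32ab + 40a + 12a^2b - 12a^2 + 100abc - 100ac - 156bc + 212c + 112bc^2 - 112c^2 + 8b^2 + 20b - 8ab^2 - 56b^2c - 28    [combine like terms]

-32ab + 40a + 12a^2b - 12a^2 + 100abc - 100ac - 156bc + 212c + 112bc^2 - 112c^2 + 8b^2 + 20b - 8ab^2 - 56b^2c - 28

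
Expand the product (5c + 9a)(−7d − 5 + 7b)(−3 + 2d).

55cd − 70cd^2 + 75c − 105bc + 70bcd + 99ad − 126ad^2 + 135a − 189ab + 126abd

(5c + 9a)(−7d − 5 + 7b)(−3 + 2d)
= (−35cd − 25c + 35bc − 63ad − 45a + 63ab)(−3 + 2d)    [distributive law]
= 105cd − 70cd^2 + 75c − 50cd − 105bc + 70bcd + 189ad − 126ad^2 + 135a − 90ad − 189ab + 126abd    [distributive law]
= 55cd − 70cd^2 + 75c − 105bc + 70bcd + 99ad − 126ad^2 + 135a − 189ab + 126abd    [combine like terms]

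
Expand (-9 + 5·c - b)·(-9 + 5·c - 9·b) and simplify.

81 - 90·c + 90·b + 25·c^2 - 50·b·c + 9·b^2

(-9 + 5·c - b)·(-9 + 5·c - 9·b)
= 81 - 45·c + 81·b - 45·c + 25·c^2 - 45·b·c + 9·b - 5·b·c + 9·b^2    [distributive law]
= 81 - 90·c + 90·b + 25·c^2 - 50·b·c + 9·b^2    [combine like terms]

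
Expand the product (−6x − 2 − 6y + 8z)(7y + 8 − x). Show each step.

−36xy − 46x + 6x² − 62y − 16 − 42y² + 56yz + 64z − 8xz

(−6x − 2 − 6y + 8z)(7y + 8 − x)
= −42xy − 48x + 6x² − 14y − 16 + 2x − 42y² − 48y + 6xy + 56yz + 64z − 8xz    [distributive law]
= −36xy − 46x + 6x² − 62y − 16 − 42y² + 56yz + 64z − 8xz    [combine like terms]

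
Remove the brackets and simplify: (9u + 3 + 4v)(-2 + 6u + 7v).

(9u + 3 + 4v)(-2 + 6u + 7v)
= -18u + 54u^2 + 63uv - 6 + 18u + 21v - 8v + 24uv + 28v^2    [distributive law]
= 54u^2 + 87uv - 6 + 13v + 28v^2    [combine like terms]

54u^2 + 87uv - 6 + 13v + 28v^2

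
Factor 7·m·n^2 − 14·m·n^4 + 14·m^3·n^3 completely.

7·m·n^2(1 − 2·n^2 + 2·m^2·n)

7·m·n^2 − 14·m·n^4 + 14·m^3·n^3
= 7(m·n^2 − 2·m·n^4 + 2·m^3·n^3)    [factor out 7]
= 7·m·n^2(1 − 2·n^2 + 2·m^2·n)    [factor out m·n^2]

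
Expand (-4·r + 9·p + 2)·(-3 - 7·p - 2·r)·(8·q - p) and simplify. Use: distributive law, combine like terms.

(-4·r + 9·p + 2)·(-3 - 7·p - 2·r)·(8·q - p)
= (12·r + 28·p·r + 8·r² - 27·p - 63·p² - 18·p·r - 6 - 14·p - 4·r)·(8·q - p)    [distributive law]
= (8·r + 10·p·r + 8·r² - 41·p - 63·p² - 6)·(8·q - p)    [combine like terms]
= 64·q·r - 8·p·r + 80·p·q·r - 10·p²·r + 64·q·r² - 8·p·r² - 328·p·q + 41·p² - 504·p²·q + 63·p³ - 48·q + 6·p    [distributive law]

64·q·r - 8·p·r + 80·p·q·r - 10·p²·r + 64·q·r² - 8·p·r² - 328·p·q + 41·p² - 504·p²·q + 63·p³ - 48·q + 6·p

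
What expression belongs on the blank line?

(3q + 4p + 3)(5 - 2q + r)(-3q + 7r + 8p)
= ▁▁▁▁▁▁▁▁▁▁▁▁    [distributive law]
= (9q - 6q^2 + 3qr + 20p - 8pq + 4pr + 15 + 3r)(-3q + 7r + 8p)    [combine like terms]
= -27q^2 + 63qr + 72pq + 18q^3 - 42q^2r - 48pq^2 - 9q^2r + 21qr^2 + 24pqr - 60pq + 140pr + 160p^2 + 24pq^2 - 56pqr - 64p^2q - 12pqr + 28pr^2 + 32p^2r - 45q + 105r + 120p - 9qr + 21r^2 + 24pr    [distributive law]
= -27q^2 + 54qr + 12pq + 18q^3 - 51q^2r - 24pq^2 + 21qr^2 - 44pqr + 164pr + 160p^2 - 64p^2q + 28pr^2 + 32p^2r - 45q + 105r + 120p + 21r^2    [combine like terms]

Applying distributive law to the line above:

(15q - 6q^2 + 3qr + 20p - 8pq + 4pr + 15 - 6q + 3r)(-3q + 7r + 8p)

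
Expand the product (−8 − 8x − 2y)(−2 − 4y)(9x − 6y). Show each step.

(−8 − 8x − 2y)(−2 − 4y)(9x − 6y)
= (16 + 32y + 16x + 32xy + 4y + 8y^2)(9x − 6y)    [distributive law]
= (16 + 36y + 16x + 32xy + 8y^2)(9x − 6y)    [combine like terms]
= 144x − 96y + 324xy − 216y^2 + 144x^2 − 96xy + 288x^2y − 192xy^2 + 72xy^2 − 48y^3    [distributive law]
= 144x − 96y + 228xy − 216y^2 + 144x^2 + 288x^2y − 120xy^2 − 48y^3    [combine like terms]

144x − 96y + 228xy − 216y^2 + 144x^2 + 288x^2y − 120xy^2 − 48y^3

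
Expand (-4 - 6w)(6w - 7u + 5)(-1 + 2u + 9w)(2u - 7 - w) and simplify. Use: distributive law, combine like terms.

-898uw + 862w + 3276w² - 440u²w - 3144uw² + 2718w³ - 528u² + 516u + 112u³ - 140 + 528u²w² - 954uw³ + 324w⁴ + 168u³w

(-4 - 6w)(6w - 7u + 5)(-1 + 2u + 9w)(2u - 7 - w)
= (-24w + 28u - 20 - 36w² + 42uw - 30w)(-1 + 2u + 9w)(2u - 7 - w)    [distributive law]
= (-54w + 28u - 20 - 36w² + 42uw)(-1 + 2u + 9w)(2u - 7 - w)    [combine like terms]
= (54w - 108uw - 486w² - 28u + 56u² + 252uw + 20 - 40u - 180w + 36w² - 72uw² - 324w³ - 42uw + 84u²w + 378uw²)(2u - 7 - w)    [distributive law]
= (-126w + 102uw - 450w² - 68u + 56u² + 20 + 306uw² - 324w³ + 84u²w)(2u - 7 - w)    [combine like terms]
= -252uw + 882w + 126w² + 204u²w - 714uw - 102uw² - 900uw² + 3150w² + 450w³ - 136u² + 476u + 68uw + 112u³ - 392u² - 56u²w + 40u - 140 - 20w + 612u²w² - 2142uw² - 306uw³ - 648uw³ + 2268w³ + 324w⁴ + 168u³w - 588u²w - 84u²w²    [distributive law]
= -898uw + 862w + 3276w² - 440u²w - 3144uw² + 2718w³ - 528u² + 516u + 112u³ - 140 + 528u²w² - 954uw³ + 324w⁴ + 168u³w    [combine like terms]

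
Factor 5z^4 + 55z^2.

5z^4 + 55z^2
= 5(z^4 + 11z^2)    [factor out 5]
= 5z^2(z^2 + 11)    [factor out z^2]

5z^2(z^2 + 11)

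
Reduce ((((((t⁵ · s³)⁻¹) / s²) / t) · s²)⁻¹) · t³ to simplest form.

s³t⁹

((((((t⁵ · s³)⁻¹) / s²) / t) · s²)⁻¹) · t³
= ((((((t⁵ · s³)⁻¹) / s²) / t)⁻¹) · ((s²)⁻¹)) · t³    [power of a product]
= ((((((t⁵ · s³)⁻¹) / s²)⁻¹) / (t⁻¹)) · ((s²)⁻¹)) · t³    [power of a quotient]
= ((((((t⁵ · s³)⁻¹)⁻¹) / ((s²)⁻¹)) / (t⁻¹)) · ((s²)⁻¹)) · t³    [power of a quotient]
= (((((t⁵ · s³)¹) / ((s²)⁻¹)) / (t⁻¹)) · ((s²)⁻¹)) · t³    [power of a power]
= ((((((t⁵)¹) · ((s³)¹)) / ((s²)⁻¹)) / (t⁻¹)) · ((s²)⁻¹)) · t³    [power of a product]
= ((((t⁵ · ((s³)¹)) / ((s²)⁻¹)) / (t⁻¹)) · ((s²)⁻¹)) · t³    [power of a power]
= ((((t⁵ · s³) / ((s²)⁻¹)) / (t⁻¹)) · ((s²)⁻¹)) · t³    [power of a power]
= ((((t⁵ · s³) / s⁻²) / (t⁻¹)) · ((s²)⁻¹)) · t³    [power of a power]
= ((((t⁵ · s³) / s⁻²) / t⁻¹) · s⁻²) · t³    [power of a power]
= s³t⁹    [quotient of powers; product of powers]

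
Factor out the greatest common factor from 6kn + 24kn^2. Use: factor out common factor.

6kn(1 + 4n)

6kn + 24kn^2
= 6(kn + 4kn^2)    [factor out 6]
= 6kn(1 + 4n)    [factor out kn]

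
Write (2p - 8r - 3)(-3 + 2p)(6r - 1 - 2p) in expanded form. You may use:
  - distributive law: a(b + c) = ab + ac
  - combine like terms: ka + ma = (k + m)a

-104pr - 6p + 20p^2 + 56p^2r - 8p^3 + 144r^2 + 30r - 96pr^2 - 9

(2p - 8r - 3)(-3 + 2p)(6r - 1 - 2p)
= (-6p + 4p^2 + 24r - 16pr + 9 - 6p)(6r - 1 - 2p)    [distributive law]
= (-12p + 4p^2 + 24r - 16pr + 9)(6r - 1 - 2p)    [combine like terms]
= -72pr + 12p + 24p^2 + 24p^2r - 4p^2 - 8p^3 + 144r^2 - 24r - 48pr - 96pr^2 + 16pr + 32p^2r + 54r - 9 - 18p    [distributive law]
= -104pr - 6p + 20p^2 + 56p^2r - 8p^3 + 144r^2 + 30r - 96pr^2 - 9    [combine like terms]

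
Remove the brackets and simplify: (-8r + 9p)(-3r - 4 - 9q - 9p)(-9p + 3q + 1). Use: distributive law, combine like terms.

(-8r + 9p)(-3r - 4 - 9q - 9p)(-9p + 3q + 1)
= (24r^2 + 32r + 72qr + 72pr - 27pr - 36p - 81pq - 81p^2)(-9p + 3q + 1)    [distributive law]
= (24r^2 + 32r + 72qr + 45pr - 36p - 81pq - 81p^2)(-9p + 3q + 1)    [combine like terms]
= -216pr^2 + 72qr^2 + 24r^2 - 288pr + 96qr + 32r - 648pqr + 216q^2r + 72qr - 405p^2r + 135pqr + 45pr + 324p^2 - 108pq - 36p + 729p^2q - 243pq^2 - 81pq + 729p^3 - 243p^2q - 81p^2    [distributive law]
= -216pr^2 + 72qr^2 + 24r^2 - 243pr + 168qr + 32r - 513pqr + 216q^2r - 405p^2r + 243p^2 - 189pq - 36p + 486p^2q - 243pq^2 + 729p^3    [combine like terms]

-216pr^2 + 72qr^2 + 24r^2 - 243pr + 168qr + 32r - 513pqr + 216q^2r - 405p^2r + 243p^2 - 189pq - 36p + 486p^2q - 243pq^2 + 729p^3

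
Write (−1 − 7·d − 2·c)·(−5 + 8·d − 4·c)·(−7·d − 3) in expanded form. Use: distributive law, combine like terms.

−116·d − 15 − 21·d^2 − 134·c·d − 42·c + 392·d^3 − 84·c·d^2 − 56·c^2·d − 24·c^2

(−1 − 7·d − 2·c)·(−5 + 8·d − 4·c)·(−7·d − 3)
= (5 − 8·d + 4·c + 35·d − 56·d^2 + 28·c·d + 10·c − 16·c·d + 8·c^2)·(−7·d − 3)    [distributive law]
= (5 + 27·d + 14·c − 56·d^2 + 12·c·d + 8·c^2)·(−7·d − 3)    [combine like terms]
= −35·d − 15 − 189·d^2 − 81·d − 98·c·d − 42·c + 392·d^3 + 168·d^2 − 84·c·d^2 − 36·c·d − 56·c^2·d − 24·c^2    [distributive law]
= −116·d − 15 − 21·d^2 − 134·c·d − 42·c + 392·d^3 − 84·c·d^2 − 56·c^2·d − 24·c^2    [combine like terms]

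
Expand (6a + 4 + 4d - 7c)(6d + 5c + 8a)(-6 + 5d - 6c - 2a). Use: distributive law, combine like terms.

(6a + 4 + 4d - 7c)(6d + 5c + 8a)(-6 + 5d - 6c - 2a)
= (36ad + 30ac + 48a² + 24d + 20c + 32a + 24d² + 20cd + 32ad - 42cd - 35c² - 56ac)(-6 + 5d - 6c - 2a)    [distributive law]
= (68ad - 26ac + 48a² + 24d + 20c + 32a + 24d² - 22cd - 35c²)(-6 + 5d - 6c - 2a)    [combine like terms]
= -408ad + 340ad² - 408acd - 136a²d + 156ac - 130acd + 156ac² + 52a²c - 288a² + 240a²d - 288a²c - 96a³ - 144d + 120d² - 144cd - 48ad - 120c + 100cd - 120c² - 40ac - 192a + 160ad - 192ac - 64a² - 144d² + 120d³ - 144cd² - 48ad² + 132cd - 110cd² + 132c²d + 44acd + 210c² - 175c²d + 210c³ + 70ac²    [distributive law]
= -296ad + 292ad² - 494acd + 104a²d - 76ac + 226ac² - 236a²c - 352a² - 96a³ - 144d - 24d² + 88cd - 120c + 90c² - 192a + 120d³ - 254cd² - 43c²d + 210c³    [combine like terms]

-296ad + 292ad² - 494acd + 104a²d - 76ac + 226ac² - 236a²c - 352a² - 96a³ - 144d - 24d² + 88cd - 120c + 90c² - 192a + 120d³ - 254cd² - 43c²d + 210c³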